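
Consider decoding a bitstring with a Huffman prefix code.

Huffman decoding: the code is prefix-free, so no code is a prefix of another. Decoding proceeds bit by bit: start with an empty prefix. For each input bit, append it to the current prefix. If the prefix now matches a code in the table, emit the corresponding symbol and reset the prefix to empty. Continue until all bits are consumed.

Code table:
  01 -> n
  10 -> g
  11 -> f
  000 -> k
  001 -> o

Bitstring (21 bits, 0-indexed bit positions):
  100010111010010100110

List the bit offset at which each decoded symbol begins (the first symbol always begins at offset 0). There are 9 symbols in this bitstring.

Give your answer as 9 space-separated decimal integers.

Bit 0: prefix='1' (no match yet)
Bit 1: prefix='10' -> emit 'g', reset
Bit 2: prefix='0' (no match yet)
Bit 3: prefix='00' (no match yet)
Bit 4: prefix='001' -> emit 'o', reset
Bit 5: prefix='0' (no match yet)
Bit 6: prefix='01' -> emit 'n', reset
Bit 7: prefix='1' (no match yet)
Bit 8: prefix='11' -> emit 'f', reset
Bit 9: prefix='0' (no match yet)
Bit 10: prefix='01' -> emit 'n', reset
Bit 11: prefix='0' (no match yet)
Bit 12: prefix='00' (no match yet)
Bit 13: prefix='001' -> emit 'o', reset
Bit 14: prefix='0' (no match yet)
Bit 15: prefix='01' -> emit 'n', reset
Bit 16: prefix='0' (no match yet)
Bit 17: prefix='00' (no match yet)
Bit 18: prefix='001' -> emit 'o', reset
Bit 19: prefix='1' (no match yet)
Bit 20: prefix='10' -> emit 'g', reset

Answer: 0 2 5 7 9 11 14 16 19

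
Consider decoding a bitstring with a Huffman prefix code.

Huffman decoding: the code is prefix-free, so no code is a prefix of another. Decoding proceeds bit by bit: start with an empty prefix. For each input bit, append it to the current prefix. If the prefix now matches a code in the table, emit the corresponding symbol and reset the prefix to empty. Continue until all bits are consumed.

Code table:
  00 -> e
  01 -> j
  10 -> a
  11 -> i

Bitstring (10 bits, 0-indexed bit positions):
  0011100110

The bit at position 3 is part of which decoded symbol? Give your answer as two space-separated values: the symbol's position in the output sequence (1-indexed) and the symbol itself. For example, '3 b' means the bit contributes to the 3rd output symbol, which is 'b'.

Answer: 2 i

Derivation:
Bit 0: prefix='0' (no match yet)
Bit 1: prefix='00' -> emit 'e', reset
Bit 2: prefix='1' (no match yet)
Bit 3: prefix='11' -> emit 'i', reset
Bit 4: prefix='1' (no match yet)
Bit 5: prefix='10' -> emit 'a', reset
Bit 6: prefix='0' (no match yet)
Bit 7: prefix='01' -> emit 'j', reset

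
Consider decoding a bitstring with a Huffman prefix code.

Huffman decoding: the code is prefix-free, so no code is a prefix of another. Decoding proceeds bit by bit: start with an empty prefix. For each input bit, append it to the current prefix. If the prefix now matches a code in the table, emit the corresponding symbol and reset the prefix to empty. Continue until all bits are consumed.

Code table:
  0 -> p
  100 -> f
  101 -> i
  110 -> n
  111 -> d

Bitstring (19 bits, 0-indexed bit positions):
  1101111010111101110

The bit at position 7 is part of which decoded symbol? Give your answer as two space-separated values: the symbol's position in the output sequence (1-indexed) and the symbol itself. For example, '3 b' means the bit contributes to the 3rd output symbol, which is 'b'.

Answer: 3 i

Derivation:
Bit 0: prefix='1' (no match yet)
Bit 1: prefix='11' (no match yet)
Bit 2: prefix='110' -> emit 'n', reset
Bit 3: prefix='1' (no match yet)
Bit 4: prefix='11' (no match yet)
Bit 5: prefix='111' -> emit 'd', reset
Bit 6: prefix='1' (no match yet)
Bit 7: prefix='10' (no match yet)
Bit 8: prefix='101' -> emit 'i', reset
Bit 9: prefix='0' -> emit 'p', reset
Bit 10: prefix='1' (no match yet)
Bit 11: prefix='11' (no match yet)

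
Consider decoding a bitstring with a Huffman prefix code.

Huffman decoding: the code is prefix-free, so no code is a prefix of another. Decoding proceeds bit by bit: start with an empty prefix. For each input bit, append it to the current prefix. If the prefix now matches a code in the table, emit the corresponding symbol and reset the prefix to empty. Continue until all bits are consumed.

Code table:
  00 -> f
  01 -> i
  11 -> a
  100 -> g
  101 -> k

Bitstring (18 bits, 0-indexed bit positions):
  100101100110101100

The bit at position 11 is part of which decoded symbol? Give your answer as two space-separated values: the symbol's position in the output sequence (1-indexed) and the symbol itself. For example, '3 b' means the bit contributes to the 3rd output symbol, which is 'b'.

Answer: 5 i

Derivation:
Bit 0: prefix='1' (no match yet)
Bit 1: prefix='10' (no match yet)
Bit 2: prefix='100' -> emit 'g', reset
Bit 3: prefix='1' (no match yet)
Bit 4: prefix='10' (no match yet)
Bit 5: prefix='101' -> emit 'k', reset
Bit 6: prefix='1' (no match yet)
Bit 7: prefix='10' (no match yet)
Bit 8: prefix='100' -> emit 'g', reset
Bit 9: prefix='1' (no match yet)
Bit 10: prefix='11' -> emit 'a', reset
Bit 11: prefix='0' (no match yet)
Bit 12: prefix='01' -> emit 'i', reset
Bit 13: prefix='0' (no match yet)
Bit 14: prefix='01' -> emit 'i', reset
Bit 15: prefix='1' (no match yet)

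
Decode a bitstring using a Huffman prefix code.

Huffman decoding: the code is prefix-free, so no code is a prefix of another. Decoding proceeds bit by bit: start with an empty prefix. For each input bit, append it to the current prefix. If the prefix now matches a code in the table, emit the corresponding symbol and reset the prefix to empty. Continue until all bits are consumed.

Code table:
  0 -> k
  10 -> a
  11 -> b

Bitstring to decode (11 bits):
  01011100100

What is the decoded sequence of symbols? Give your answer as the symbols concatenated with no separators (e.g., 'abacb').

Bit 0: prefix='0' -> emit 'k', reset
Bit 1: prefix='1' (no match yet)
Bit 2: prefix='10' -> emit 'a', reset
Bit 3: prefix='1' (no match yet)
Bit 4: prefix='11' -> emit 'b', reset
Bit 5: prefix='1' (no match yet)
Bit 6: prefix='10' -> emit 'a', reset
Bit 7: prefix='0' -> emit 'k', reset
Bit 8: prefix='1' (no match yet)
Bit 9: prefix='10' -> emit 'a', reset
Bit 10: prefix='0' -> emit 'k', reset

Answer: kabakak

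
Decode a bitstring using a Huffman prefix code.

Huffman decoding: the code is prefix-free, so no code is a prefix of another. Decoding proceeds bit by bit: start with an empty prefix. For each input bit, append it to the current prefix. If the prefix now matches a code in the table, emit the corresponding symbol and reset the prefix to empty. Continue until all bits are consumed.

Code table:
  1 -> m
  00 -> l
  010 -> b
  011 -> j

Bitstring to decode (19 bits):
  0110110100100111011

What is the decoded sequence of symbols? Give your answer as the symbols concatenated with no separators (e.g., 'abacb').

Bit 0: prefix='0' (no match yet)
Bit 1: prefix='01' (no match yet)
Bit 2: prefix='011' -> emit 'j', reset
Bit 3: prefix='0' (no match yet)
Bit 4: prefix='01' (no match yet)
Bit 5: prefix='011' -> emit 'j', reset
Bit 6: prefix='0' (no match yet)
Bit 7: prefix='01' (no match yet)
Bit 8: prefix='010' -> emit 'b', reset
Bit 9: prefix='0' (no match yet)
Bit 10: prefix='01' (no match yet)
Bit 11: prefix='010' -> emit 'b', reset
Bit 12: prefix='0' (no match yet)
Bit 13: prefix='01' (no match yet)
Bit 14: prefix='011' -> emit 'j', reset
Bit 15: prefix='1' -> emit 'm', reset
Bit 16: prefix='0' (no match yet)
Bit 17: prefix='01' (no match yet)
Bit 18: prefix='011' -> emit 'j', reset

Answer: jjbbjmj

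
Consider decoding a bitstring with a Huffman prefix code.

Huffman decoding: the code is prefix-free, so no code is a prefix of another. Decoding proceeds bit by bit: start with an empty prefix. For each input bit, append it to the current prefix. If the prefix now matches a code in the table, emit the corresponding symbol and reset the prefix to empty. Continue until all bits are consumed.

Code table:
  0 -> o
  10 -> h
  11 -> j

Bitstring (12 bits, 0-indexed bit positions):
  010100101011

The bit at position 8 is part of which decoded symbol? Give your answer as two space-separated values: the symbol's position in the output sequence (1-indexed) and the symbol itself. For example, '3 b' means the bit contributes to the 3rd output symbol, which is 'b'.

Bit 0: prefix='0' -> emit 'o', reset
Bit 1: prefix='1' (no match yet)
Bit 2: prefix='10' -> emit 'h', reset
Bit 3: prefix='1' (no match yet)
Bit 4: prefix='10' -> emit 'h', reset
Bit 5: prefix='0' -> emit 'o', reset
Bit 6: prefix='1' (no match yet)
Bit 7: prefix='10' -> emit 'h', reset
Bit 8: prefix='1' (no match yet)
Bit 9: prefix='10' -> emit 'h', reset
Bit 10: prefix='1' (no match yet)
Bit 11: prefix='11' -> emit 'j', reset

Answer: 6 h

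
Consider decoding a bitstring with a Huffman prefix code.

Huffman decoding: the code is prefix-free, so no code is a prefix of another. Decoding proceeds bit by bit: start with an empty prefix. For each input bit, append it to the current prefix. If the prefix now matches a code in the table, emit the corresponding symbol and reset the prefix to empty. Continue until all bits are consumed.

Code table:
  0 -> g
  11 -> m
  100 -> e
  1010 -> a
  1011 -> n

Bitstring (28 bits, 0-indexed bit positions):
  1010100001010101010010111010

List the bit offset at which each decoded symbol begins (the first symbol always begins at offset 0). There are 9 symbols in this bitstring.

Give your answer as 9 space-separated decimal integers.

Answer: 0 4 7 8 9 13 17 20 24

Derivation:
Bit 0: prefix='1' (no match yet)
Bit 1: prefix='10' (no match yet)
Bit 2: prefix='101' (no match yet)
Bit 3: prefix='1010' -> emit 'a', reset
Bit 4: prefix='1' (no match yet)
Bit 5: prefix='10' (no match yet)
Bit 6: prefix='100' -> emit 'e', reset
Bit 7: prefix='0' -> emit 'g', reset
Bit 8: prefix='0' -> emit 'g', reset
Bit 9: prefix='1' (no match yet)
Bit 10: prefix='10' (no match yet)
Bit 11: prefix='101' (no match yet)
Bit 12: prefix='1010' -> emit 'a', reset
Bit 13: prefix='1' (no match yet)
Bit 14: prefix='10' (no match yet)
Bit 15: prefix='101' (no match yet)
Bit 16: prefix='1010' -> emit 'a', reset
Bit 17: prefix='1' (no match yet)
Bit 18: prefix='10' (no match yet)
Bit 19: prefix='100' -> emit 'e', reset
Bit 20: prefix='1' (no match yet)
Bit 21: prefix='10' (no match yet)
Bit 22: prefix='101' (no match yet)
Bit 23: prefix='1011' -> emit 'n', reset
Bit 24: prefix='1' (no match yet)
Bit 25: prefix='10' (no match yet)
Bit 26: prefix='101' (no match yet)
Bit 27: prefix='1010' -> emit 'a', reset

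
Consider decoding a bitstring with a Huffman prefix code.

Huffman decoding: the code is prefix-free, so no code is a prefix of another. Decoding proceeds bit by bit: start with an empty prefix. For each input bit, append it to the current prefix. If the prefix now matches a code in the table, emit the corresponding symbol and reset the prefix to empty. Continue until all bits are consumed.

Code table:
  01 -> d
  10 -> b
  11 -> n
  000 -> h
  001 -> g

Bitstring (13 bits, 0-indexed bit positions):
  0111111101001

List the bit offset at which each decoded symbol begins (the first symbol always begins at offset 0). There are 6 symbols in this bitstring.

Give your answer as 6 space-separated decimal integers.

Answer: 0 2 4 6 8 10

Derivation:
Bit 0: prefix='0' (no match yet)
Bit 1: prefix='01' -> emit 'd', reset
Bit 2: prefix='1' (no match yet)
Bit 3: prefix='11' -> emit 'n', reset
Bit 4: prefix='1' (no match yet)
Bit 5: prefix='11' -> emit 'n', reset
Bit 6: prefix='1' (no match yet)
Bit 7: prefix='11' -> emit 'n', reset
Bit 8: prefix='0' (no match yet)
Bit 9: prefix='01' -> emit 'd', reset
Bit 10: prefix='0' (no match yet)
Bit 11: prefix='00' (no match yet)
Bit 12: prefix='001' -> emit 'g', reset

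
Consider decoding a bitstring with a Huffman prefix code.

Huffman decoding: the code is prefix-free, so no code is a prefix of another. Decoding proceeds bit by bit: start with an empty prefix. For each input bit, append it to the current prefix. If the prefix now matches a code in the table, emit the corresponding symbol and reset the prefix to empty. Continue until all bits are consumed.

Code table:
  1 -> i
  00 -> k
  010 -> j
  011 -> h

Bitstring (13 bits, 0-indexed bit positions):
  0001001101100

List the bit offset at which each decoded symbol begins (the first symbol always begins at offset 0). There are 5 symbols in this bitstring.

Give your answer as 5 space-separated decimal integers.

Answer: 0 2 5 8 11

Derivation:
Bit 0: prefix='0' (no match yet)
Bit 1: prefix='00' -> emit 'k', reset
Bit 2: prefix='0' (no match yet)
Bit 3: prefix='01' (no match yet)
Bit 4: prefix='010' -> emit 'j', reset
Bit 5: prefix='0' (no match yet)
Bit 6: prefix='01' (no match yet)
Bit 7: prefix='011' -> emit 'h', reset
Bit 8: prefix='0' (no match yet)
Bit 9: prefix='01' (no match yet)
Bit 10: prefix='011' -> emit 'h', reset
Bit 11: prefix='0' (no match yet)
Bit 12: prefix='00' -> emit 'k', reset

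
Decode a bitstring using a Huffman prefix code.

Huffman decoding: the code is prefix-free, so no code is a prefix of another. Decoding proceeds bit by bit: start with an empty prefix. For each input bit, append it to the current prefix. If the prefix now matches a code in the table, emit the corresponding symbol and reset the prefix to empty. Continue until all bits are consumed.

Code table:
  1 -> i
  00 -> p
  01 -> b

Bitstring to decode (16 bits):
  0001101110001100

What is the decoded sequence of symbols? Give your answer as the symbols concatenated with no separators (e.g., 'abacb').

Bit 0: prefix='0' (no match yet)
Bit 1: prefix='00' -> emit 'p', reset
Bit 2: prefix='0' (no match yet)
Bit 3: prefix='01' -> emit 'b', reset
Bit 4: prefix='1' -> emit 'i', reset
Bit 5: prefix='0' (no match yet)
Bit 6: prefix='01' -> emit 'b', reset
Bit 7: prefix='1' -> emit 'i', reset
Bit 8: prefix='1' -> emit 'i', reset
Bit 9: prefix='0' (no match yet)
Bit 10: prefix='00' -> emit 'p', reset
Bit 11: prefix='0' (no match yet)
Bit 12: prefix='01' -> emit 'b', reset
Bit 13: prefix='1' -> emit 'i', reset
Bit 14: prefix='0' (no match yet)
Bit 15: prefix='00' -> emit 'p', reset

Answer: pbibiipbip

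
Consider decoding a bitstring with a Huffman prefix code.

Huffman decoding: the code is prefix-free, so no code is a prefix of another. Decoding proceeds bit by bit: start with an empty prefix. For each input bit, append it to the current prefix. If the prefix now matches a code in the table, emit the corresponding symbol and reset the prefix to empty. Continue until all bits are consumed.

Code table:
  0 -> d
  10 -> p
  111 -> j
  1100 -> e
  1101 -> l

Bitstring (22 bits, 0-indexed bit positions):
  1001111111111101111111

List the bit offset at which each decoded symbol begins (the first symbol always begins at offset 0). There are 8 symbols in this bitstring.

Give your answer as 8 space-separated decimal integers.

Answer: 0 2 3 6 9 12 16 19

Derivation:
Bit 0: prefix='1' (no match yet)
Bit 1: prefix='10' -> emit 'p', reset
Bit 2: prefix='0' -> emit 'd', reset
Bit 3: prefix='1' (no match yet)
Bit 4: prefix='11' (no match yet)
Bit 5: prefix='111' -> emit 'j', reset
Bit 6: prefix='1' (no match yet)
Bit 7: prefix='11' (no match yet)
Bit 8: prefix='111' -> emit 'j', reset
Bit 9: prefix='1' (no match yet)
Bit 10: prefix='11' (no match yet)
Bit 11: prefix='111' -> emit 'j', reset
Bit 12: prefix='1' (no match yet)
Bit 13: prefix='11' (no match yet)
Bit 14: prefix='110' (no match yet)
Bit 15: prefix='1101' -> emit 'l', reset
Bit 16: prefix='1' (no match yet)
Bit 17: prefix='11' (no match yet)
Bit 18: prefix='111' -> emit 'j', reset
Bit 19: prefix='1' (no match yet)
Bit 20: prefix='11' (no match yet)
Bit 21: prefix='111' -> emit 'j', reset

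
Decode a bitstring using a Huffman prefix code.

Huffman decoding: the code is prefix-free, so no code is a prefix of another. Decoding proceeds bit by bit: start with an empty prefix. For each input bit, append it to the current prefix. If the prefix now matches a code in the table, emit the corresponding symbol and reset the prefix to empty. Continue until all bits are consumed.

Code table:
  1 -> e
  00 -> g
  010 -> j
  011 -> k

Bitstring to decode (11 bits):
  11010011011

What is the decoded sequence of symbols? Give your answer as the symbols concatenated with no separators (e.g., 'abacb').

Bit 0: prefix='1' -> emit 'e', reset
Bit 1: prefix='1' -> emit 'e', reset
Bit 2: prefix='0' (no match yet)
Bit 3: prefix='01' (no match yet)
Bit 4: prefix='010' -> emit 'j', reset
Bit 5: prefix='0' (no match yet)
Bit 6: prefix='01' (no match yet)
Bit 7: prefix='011' -> emit 'k', reset
Bit 8: prefix='0' (no match yet)
Bit 9: prefix='01' (no match yet)
Bit 10: prefix='011' -> emit 'k', reset

Answer: eejkk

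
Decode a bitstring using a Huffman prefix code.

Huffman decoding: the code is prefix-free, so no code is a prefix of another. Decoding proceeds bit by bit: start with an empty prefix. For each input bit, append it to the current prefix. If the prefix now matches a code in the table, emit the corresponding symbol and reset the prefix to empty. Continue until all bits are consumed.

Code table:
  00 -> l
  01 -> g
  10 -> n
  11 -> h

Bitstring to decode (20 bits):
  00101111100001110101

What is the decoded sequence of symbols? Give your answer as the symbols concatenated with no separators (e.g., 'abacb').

Bit 0: prefix='0' (no match yet)
Bit 1: prefix='00' -> emit 'l', reset
Bit 2: prefix='1' (no match yet)
Bit 3: prefix='10' -> emit 'n', reset
Bit 4: prefix='1' (no match yet)
Bit 5: prefix='11' -> emit 'h', reset
Bit 6: prefix='1' (no match yet)
Bit 7: prefix='11' -> emit 'h', reset
Bit 8: prefix='1' (no match yet)
Bit 9: prefix='10' -> emit 'n', reset
Bit 10: prefix='0' (no match yet)
Bit 11: prefix='00' -> emit 'l', reset
Bit 12: prefix='0' (no match yet)
Bit 13: prefix='01' -> emit 'g', reset
Bit 14: prefix='1' (no match yet)
Bit 15: prefix='11' -> emit 'h', reset
Bit 16: prefix='0' (no match yet)
Bit 17: prefix='01' -> emit 'g', reset
Bit 18: prefix='0' (no match yet)
Bit 19: prefix='01' -> emit 'g', reset

Answer: lnhhnlghgg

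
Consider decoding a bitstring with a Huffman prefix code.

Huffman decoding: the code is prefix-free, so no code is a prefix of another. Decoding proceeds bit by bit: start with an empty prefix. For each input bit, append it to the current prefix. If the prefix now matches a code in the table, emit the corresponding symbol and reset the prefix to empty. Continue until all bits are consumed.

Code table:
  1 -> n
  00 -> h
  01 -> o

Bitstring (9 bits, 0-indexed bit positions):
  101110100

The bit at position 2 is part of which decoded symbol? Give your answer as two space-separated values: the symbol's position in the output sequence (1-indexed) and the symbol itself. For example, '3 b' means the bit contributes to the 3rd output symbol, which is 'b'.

Answer: 2 o

Derivation:
Bit 0: prefix='1' -> emit 'n', reset
Bit 1: prefix='0' (no match yet)
Bit 2: prefix='01' -> emit 'o', reset
Bit 3: prefix='1' -> emit 'n', reset
Bit 4: prefix='1' -> emit 'n', reset
Bit 5: prefix='0' (no match yet)
Bit 6: prefix='01' -> emit 'o', reset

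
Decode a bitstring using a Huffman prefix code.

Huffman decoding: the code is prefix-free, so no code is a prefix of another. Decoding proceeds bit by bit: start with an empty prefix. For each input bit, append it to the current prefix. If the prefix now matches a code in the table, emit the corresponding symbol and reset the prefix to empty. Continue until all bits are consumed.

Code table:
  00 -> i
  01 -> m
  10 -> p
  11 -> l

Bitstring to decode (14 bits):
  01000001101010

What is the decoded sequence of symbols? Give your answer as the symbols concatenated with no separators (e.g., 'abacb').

Bit 0: prefix='0' (no match yet)
Bit 1: prefix='01' -> emit 'm', reset
Bit 2: prefix='0' (no match yet)
Bit 3: prefix='00' -> emit 'i', reset
Bit 4: prefix='0' (no match yet)
Bit 5: prefix='00' -> emit 'i', reset
Bit 6: prefix='0' (no match yet)
Bit 7: prefix='01' -> emit 'm', reset
Bit 8: prefix='1' (no match yet)
Bit 9: prefix='10' -> emit 'p', reset
Bit 10: prefix='1' (no match yet)
Bit 11: prefix='10' -> emit 'p', reset
Bit 12: prefix='1' (no match yet)
Bit 13: prefix='10' -> emit 'p', reset

Answer: miimppp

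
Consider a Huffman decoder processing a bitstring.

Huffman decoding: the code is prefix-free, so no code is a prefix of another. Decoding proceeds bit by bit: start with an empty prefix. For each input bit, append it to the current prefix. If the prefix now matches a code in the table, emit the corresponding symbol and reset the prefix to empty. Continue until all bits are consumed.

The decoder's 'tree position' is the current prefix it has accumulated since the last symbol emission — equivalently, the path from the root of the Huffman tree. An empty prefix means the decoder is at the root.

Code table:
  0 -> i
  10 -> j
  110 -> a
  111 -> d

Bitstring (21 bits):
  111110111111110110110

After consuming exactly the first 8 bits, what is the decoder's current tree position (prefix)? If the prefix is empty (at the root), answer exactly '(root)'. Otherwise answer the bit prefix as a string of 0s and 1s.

Answer: 11

Derivation:
Bit 0: prefix='1' (no match yet)
Bit 1: prefix='11' (no match yet)
Bit 2: prefix='111' -> emit 'd', reset
Bit 3: prefix='1' (no match yet)
Bit 4: prefix='11' (no match yet)
Bit 5: prefix='110' -> emit 'a', reset
Bit 6: prefix='1' (no match yet)
Bit 7: prefix='11' (no match yet)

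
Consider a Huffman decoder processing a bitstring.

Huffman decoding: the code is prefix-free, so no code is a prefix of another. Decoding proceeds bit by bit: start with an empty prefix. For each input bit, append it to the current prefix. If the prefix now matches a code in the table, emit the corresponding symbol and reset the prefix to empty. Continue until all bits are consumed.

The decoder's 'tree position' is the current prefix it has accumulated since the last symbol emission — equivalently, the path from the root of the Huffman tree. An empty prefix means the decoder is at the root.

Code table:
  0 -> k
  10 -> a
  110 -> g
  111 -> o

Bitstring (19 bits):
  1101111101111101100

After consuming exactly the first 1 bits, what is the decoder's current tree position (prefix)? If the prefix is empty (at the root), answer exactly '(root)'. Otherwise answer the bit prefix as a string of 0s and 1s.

Bit 0: prefix='1' (no match yet)

Answer: 1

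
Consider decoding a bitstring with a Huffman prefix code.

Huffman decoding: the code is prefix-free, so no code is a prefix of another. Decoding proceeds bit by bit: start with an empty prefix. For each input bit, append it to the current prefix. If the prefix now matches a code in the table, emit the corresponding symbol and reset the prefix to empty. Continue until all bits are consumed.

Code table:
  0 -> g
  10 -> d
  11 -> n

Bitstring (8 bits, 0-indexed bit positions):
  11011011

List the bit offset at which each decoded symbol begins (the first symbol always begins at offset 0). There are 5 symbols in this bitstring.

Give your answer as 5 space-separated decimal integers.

Bit 0: prefix='1' (no match yet)
Bit 1: prefix='11' -> emit 'n', reset
Bit 2: prefix='0' -> emit 'g', reset
Bit 3: prefix='1' (no match yet)
Bit 4: prefix='11' -> emit 'n', reset
Bit 5: prefix='0' -> emit 'g', reset
Bit 6: prefix='1' (no match yet)
Bit 7: prefix='11' -> emit 'n', reset

Answer: 0 2 3 5 6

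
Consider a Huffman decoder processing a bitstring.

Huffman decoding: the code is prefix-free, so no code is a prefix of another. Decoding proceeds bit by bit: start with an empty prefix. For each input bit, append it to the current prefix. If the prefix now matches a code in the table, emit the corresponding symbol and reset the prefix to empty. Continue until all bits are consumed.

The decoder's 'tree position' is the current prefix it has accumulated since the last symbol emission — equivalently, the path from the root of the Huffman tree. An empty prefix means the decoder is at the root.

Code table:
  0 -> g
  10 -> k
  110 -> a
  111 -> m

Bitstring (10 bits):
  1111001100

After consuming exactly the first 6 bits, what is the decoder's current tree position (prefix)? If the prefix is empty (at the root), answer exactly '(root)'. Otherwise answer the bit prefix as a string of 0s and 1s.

Bit 0: prefix='1' (no match yet)
Bit 1: prefix='11' (no match yet)
Bit 2: prefix='111' -> emit 'm', reset
Bit 3: prefix='1' (no match yet)
Bit 4: prefix='10' -> emit 'k', reset
Bit 5: prefix='0' -> emit 'g', reset

Answer: (root)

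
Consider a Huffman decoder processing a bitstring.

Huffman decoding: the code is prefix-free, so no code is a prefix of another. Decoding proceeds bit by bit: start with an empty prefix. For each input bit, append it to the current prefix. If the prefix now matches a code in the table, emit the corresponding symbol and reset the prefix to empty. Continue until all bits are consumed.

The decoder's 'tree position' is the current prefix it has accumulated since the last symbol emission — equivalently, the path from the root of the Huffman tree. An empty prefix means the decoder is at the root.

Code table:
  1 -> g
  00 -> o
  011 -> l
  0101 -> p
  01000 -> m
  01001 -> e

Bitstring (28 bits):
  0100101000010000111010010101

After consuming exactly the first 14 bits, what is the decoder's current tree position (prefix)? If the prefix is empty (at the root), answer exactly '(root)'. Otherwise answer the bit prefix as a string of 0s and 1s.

Bit 0: prefix='0' (no match yet)
Bit 1: prefix='01' (no match yet)
Bit 2: prefix='010' (no match yet)
Bit 3: prefix='0100' (no match yet)
Bit 4: prefix='01001' -> emit 'e', reset
Bit 5: prefix='0' (no match yet)
Bit 6: prefix='01' (no match yet)
Bit 7: prefix='010' (no match yet)
Bit 8: prefix='0100' (no match yet)
Bit 9: prefix='01000' -> emit 'm', reset
Bit 10: prefix='0' (no match yet)
Bit 11: prefix='01' (no match yet)
Bit 12: prefix='010' (no match yet)
Bit 13: prefix='0100' (no match yet)

Answer: 0100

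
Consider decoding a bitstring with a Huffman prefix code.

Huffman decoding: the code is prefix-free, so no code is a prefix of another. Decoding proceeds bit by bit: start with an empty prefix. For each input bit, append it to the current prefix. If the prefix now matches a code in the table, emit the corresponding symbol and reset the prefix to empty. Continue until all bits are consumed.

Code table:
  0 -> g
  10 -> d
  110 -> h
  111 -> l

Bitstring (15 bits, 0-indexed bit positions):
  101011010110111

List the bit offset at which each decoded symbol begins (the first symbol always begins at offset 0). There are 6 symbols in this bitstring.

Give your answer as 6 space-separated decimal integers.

Bit 0: prefix='1' (no match yet)
Bit 1: prefix='10' -> emit 'd', reset
Bit 2: prefix='1' (no match yet)
Bit 3: prefix='10' -> emit 'd', reset
Bit 4: prefix='1' (no match yet)
Bit 5: prefix='11' (no match yet)
Bit 6: prefix='110' -> emit 'h', reset
Bit 7: prefix='1' (no match yet)
Bit 8: prefix='10' -> emit 'd', reset
Bit 9: prefix='1' (no match yet)
Bit 10: prefix='11' (no match yet)
Bit 11: prefix='110' -> emit 'h', reset
Bit 12: prefix='1' (no match yet)
Bit 13: prefix='11' (no match yet)
Bit 14: prefix='111' -> emit 'l', reset

Answer: 0 2 4 7 9 12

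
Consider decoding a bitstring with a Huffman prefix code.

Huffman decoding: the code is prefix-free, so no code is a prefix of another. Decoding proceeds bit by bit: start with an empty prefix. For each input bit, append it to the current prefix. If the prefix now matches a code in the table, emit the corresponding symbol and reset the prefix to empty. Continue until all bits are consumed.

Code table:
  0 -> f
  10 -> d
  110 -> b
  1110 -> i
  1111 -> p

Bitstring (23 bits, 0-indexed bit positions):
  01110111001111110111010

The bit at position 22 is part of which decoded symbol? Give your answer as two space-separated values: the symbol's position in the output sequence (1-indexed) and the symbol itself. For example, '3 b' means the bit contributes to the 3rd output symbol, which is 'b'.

Bit 0: prefix='0' -> emit 'f', reset
Bit 1: prefix='1' (no match yet)
Bit 2: prefix='11' (no match yet)
Bit 3: prefix='111' (no match yet)
Bit 4: prefix='1110' -> emit 'i', reset
Bit 5: prefix='1' (no match yet)
Bit 6: prefix='11' (no match yet)
Bit 7: prefix='111' (no match yet)
Bit 8: prefix='1110' -> emit 'i', reset
Bit 9: prefix='0' -> emit 'f', reset
Bit 10: prefix='1' (no match yet)
Bit 11: prefix='11' (no match yet)
Bit 12: prefix='111' (no match yet)
Bit 13: prefix='1111' -> emit 'p', reset
Bit 14: prefix='1' (no match yet)
Bit 15: prefix='11' (no match yet)
Bit 16: prefix='110' -> emit 'b', reset
Bit 17: prefix='1' (no match yet)
Bit 18: prefix='11' (no match yet)
Bit 19: prefix='111' (no match yet)
Bit 20: prefix='1110' -> emit 'i', reset
Bit 21: prefix='1' (no match yet)
Bit 22: prefix='10' -> emit 'd', reset

Answer: 8 d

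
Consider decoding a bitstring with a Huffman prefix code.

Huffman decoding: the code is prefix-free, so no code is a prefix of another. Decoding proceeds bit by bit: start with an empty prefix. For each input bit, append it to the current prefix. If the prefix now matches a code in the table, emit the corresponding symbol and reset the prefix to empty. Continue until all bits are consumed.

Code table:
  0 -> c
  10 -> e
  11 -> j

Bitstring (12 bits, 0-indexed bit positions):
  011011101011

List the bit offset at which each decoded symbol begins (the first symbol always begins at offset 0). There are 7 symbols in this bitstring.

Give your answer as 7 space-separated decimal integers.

Answer: 0 1 3 4 6 8 10

Derivation:
Bit 0: prefix='0' -> emit 'c', reset
Bit 1: prefix='1' (no match yet)
Bit 2: prefix='11' -> emit 'j', reset
Bit 3: prefix='0' -> emit 'c', reset
Bit 4: prefix='1' (no match yet)
Bit 5: prefix='11' -> emit 'j', reset
Bit 6: prefix='1' (no match yet)
Bit 7: prefix='10' -> emit 'e', reset
Bit 8: prefix='1' (no match yet)
Bit 9: prefix='10' -> emit 'e', reset
Bit 10: prefix='1' (no match yet)
Bit 11: prefix='11' -> emit 'j', reset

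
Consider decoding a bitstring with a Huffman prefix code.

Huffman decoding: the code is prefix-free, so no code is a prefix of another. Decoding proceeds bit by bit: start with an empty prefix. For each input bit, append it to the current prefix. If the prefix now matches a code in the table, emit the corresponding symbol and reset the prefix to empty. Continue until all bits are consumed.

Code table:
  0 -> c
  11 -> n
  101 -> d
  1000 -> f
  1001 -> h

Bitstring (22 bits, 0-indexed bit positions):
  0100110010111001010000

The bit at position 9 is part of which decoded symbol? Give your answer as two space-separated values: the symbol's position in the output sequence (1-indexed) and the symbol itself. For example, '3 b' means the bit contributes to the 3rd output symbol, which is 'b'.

Bit 0: prefix='0' -> emit 'c', reset
Bit 1: prefix='1' (no match yet)
Bit 2: prefix='10' (no match yet)
Bit 3: prefix='100' (no match yet)
Bit 4: prefix='1001' -> emit 'h', reset
Bit 5: prefix='1' (no match yet)
Bit 6: prefix='10' (no match yet)
Bit 7: prefix='100' (no match yet)
Bit 8: prefix='1001' -> emit 'h', reset
Bit 9: prefix='0' -> emit 'c', reset
Bit 10: prefix='1' (no match yet)
Bit 11: prefix='11' -> emit 'n', reset
Bit 12: prefix='1' (no match yet)
Bit 13: prefix='10' (no match yet)

Answer: 4 c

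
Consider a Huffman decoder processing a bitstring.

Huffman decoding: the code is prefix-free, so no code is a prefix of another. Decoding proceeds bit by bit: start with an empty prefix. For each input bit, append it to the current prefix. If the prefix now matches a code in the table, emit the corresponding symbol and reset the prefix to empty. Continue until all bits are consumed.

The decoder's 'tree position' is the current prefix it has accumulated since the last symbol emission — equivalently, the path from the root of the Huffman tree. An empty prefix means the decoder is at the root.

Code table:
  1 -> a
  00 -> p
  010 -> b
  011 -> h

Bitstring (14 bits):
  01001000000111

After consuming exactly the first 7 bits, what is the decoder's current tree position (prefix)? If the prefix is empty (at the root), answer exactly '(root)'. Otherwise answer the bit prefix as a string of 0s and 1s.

Bit 0: prefix='0' (no match yet)
Bit 1: prefix='01' (no match yet)
Bit 2: prefix='010' -> emit 'b', reset
Bit 3: prefix='0' (no match yet)
Bit 4: prefix='01' (no match yet)
Bit 5: prefix='010' -> emit 'b', reset
Bit 6: prefix='0' (no match yet)

Answer: 0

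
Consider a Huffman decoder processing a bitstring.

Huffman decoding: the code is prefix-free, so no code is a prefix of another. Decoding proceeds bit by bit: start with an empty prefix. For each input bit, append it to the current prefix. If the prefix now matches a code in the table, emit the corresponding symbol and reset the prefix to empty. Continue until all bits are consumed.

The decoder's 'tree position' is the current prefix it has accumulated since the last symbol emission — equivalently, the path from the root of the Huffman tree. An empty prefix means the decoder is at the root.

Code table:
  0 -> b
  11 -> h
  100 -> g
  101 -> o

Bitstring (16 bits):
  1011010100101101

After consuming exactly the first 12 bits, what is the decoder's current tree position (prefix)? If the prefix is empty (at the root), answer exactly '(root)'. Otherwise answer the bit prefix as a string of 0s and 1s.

Bit 0: prefix='1' (no match yet)
Bit 1: prefix='10' (no match yet)
Bit 2: prefix='101' -> emit 'o', reset
Bit 3: prefix='1' (no match yet)
Bit 4: prefix='10' (no match yet)
Bit 5: prefix='101' -> emit 'o', reset
Bit 6: prefix='0' -> emit 'b', reset
Bit 7: prefix='1' (no match yet)
Bit 8: prefix='10' (no match yet)
Bit 9: prefix='100' -> emit 'g', reset
Bit 10: prefix='1' (no match yet)
Bit 11: prefix='10' (no match yet)

Answer: 10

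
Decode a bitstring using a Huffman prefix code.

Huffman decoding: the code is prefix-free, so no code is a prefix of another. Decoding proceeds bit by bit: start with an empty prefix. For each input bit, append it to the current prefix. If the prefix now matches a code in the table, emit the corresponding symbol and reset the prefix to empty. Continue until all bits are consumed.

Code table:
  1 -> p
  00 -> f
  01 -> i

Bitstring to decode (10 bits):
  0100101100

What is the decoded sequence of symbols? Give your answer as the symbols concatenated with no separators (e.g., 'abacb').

Answer: ifpipf

Derivation:
Bit 0: prefix='0' (no match yet)
Bit 1: prefix='01' -> emit 'i', reset
Bit 2: prefix='0' (no match yet)
Bit 3: prefix='00' -> emit 'f', reset
Bit 4: prefix='1' -> emit 'p', reset
Bit 5: prefix='0' (no match yet)
Bit 6: prefix='01' -> emit 'i', reset
Bit 7: prefix='1' -> emit 'p', reset
Bit 8: prefix='0' (no match yet)
Bit 9: prefix='00' -> emit 'f', reset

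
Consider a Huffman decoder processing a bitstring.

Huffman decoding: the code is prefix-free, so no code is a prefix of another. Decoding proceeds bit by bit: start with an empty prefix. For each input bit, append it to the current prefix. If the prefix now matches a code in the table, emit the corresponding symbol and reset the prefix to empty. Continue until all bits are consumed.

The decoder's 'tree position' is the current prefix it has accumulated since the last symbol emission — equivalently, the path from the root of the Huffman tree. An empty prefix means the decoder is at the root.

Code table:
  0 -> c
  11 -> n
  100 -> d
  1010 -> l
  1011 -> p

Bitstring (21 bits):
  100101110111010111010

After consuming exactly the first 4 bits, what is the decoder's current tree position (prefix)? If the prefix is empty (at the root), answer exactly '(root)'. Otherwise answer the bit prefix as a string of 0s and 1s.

Bit 0: prefix='1' (no match yet)
Bit 1: prefix='10' (no match yet)
Bit 2: prefix='100' -> emit 'd', reset
Bit 3: prefix='1' (no match yet)

Answer: 1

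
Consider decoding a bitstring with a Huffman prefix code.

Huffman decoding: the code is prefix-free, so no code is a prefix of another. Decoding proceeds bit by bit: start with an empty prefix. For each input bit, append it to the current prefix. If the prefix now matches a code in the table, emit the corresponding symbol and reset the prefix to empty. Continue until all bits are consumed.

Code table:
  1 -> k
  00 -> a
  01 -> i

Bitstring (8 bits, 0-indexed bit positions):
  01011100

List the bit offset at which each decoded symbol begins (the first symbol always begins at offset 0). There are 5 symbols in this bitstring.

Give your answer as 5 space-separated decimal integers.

Answer: 0 2 4 5 6

Derivation:
Bit 0: prefix='0' (no match yet)
Bit 1: prefix='01' -> emit 'i', reset
Bit 2: prefix='0' (no match yet)
Bit 3: prefix='01' -> emit 'i', reset
Bit 4: prefix='1' -> emit 'k', reset
Bit 5: prefix='1' -> emit 'k', reset
Bit 6: prefix='0' (no match yet)
Bit 7: prefix='00' -> emit 'a', reset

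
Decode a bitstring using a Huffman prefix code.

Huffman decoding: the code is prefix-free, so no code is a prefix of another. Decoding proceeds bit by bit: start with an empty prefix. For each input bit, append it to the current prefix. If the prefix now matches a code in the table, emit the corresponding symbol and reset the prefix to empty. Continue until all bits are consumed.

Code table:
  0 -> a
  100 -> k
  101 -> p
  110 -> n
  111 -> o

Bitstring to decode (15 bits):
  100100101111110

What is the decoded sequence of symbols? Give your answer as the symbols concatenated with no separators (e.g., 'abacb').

Answer: kkpon

Derivation:
Bit 0: prefix='1' (no match yet)
Bit 1: prefix='10' (no match yet)
Bit 2: prefix='100' -> emit 'k', reset
Bit 3: prefix='1' (no match yet)
Bit 4: prefix='10' (no match yet)
Bit 5: prefix='100' -> emit 'k', reset
Bit 6: prefix='1' (no match yet)
Bit 7: prefix='10' (no match yet)
Bit 8: prefix='101' -> emit 'p', reset
Bit 9: prefix='1' (no match yet)
Bit 10: prefix='11' (no match yet)
Bit 11: prefix='111' -> emit 'o', reset
Bit 12: prefix='1' (no match yet)
Bit 13: prefix='11' (no match yet)
Bit 14: prefix='110' -> emit 'n', reset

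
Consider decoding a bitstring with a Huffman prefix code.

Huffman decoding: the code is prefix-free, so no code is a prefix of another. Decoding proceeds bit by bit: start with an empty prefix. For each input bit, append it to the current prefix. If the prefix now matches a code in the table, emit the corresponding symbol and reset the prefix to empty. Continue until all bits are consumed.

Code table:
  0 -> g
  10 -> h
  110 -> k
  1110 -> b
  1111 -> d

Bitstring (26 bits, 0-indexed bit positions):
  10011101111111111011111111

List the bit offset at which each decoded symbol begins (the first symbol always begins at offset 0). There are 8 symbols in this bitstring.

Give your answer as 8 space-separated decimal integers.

Answer: 0 2 3 7 11 15 18 22

Derivation:
Bit 0: prefix='1' (no match yet)
Bit 1: prefix='10' -> emit 'h', reset
Bit 2: prefix='0' -> emit 'g', reset
Bit 3: prefix='1' (no match yet)
Bit 4: prefix='11' (no match yet)
Bit 5: prefix='111' (no match yet)
Bit 6: prefix='1110' -> emit 'b', reset
Bit 7: prefix='1' (no match yet)
Bit 8: prefix='11' (no match yet)
Bit 9: prefix='111' (no match yet)
Bit 10: prefix='1111' -> emit 'd', reset
Bit 11: prefix='1' (no match yet)
Bit 12: prefix='11' (no match yet)
Bit 13: prefix='111' (no match yet)
Bit 14: prefix='1111' -> emit 'd', reset
Bit 15: prefix='1' (no match yet)
Bit 16: prefix='11' (no match yet)
Bit 17: prefix='110' -> emit 'k', reset
Bit 18: prefix='1' (no match yet)
Bit 19: prefix='11' (no match yet)
Bit 20: prefix='111' (no match yet)
Bit 21: prefix='1111' -> emit 'd', reset
Bit 22: prefix='1' (no match yet)
Bit 23: prefix='11' (no match yet)
Bit 24: prefix='111' (no match yet)
Bit 25: prefix='1111' -> emit 'd', reset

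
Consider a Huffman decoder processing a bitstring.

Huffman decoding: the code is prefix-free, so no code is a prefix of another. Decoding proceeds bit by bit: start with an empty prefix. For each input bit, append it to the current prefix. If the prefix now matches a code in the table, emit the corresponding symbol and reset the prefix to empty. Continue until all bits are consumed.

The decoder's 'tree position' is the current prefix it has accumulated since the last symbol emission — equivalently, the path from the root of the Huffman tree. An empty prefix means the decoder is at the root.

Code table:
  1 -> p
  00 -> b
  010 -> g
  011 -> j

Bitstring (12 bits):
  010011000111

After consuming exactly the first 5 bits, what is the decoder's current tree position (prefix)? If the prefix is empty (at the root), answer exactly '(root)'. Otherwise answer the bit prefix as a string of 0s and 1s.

Answer: 01

Derivation:
Bit 0: prefix='0' (no match yet)
Bit 1: prefix='01' (no match yet)
Bit 2: prefix='010' -> emit 'g', reset
Bit 3: prefix='0' (no match yet)
Bit 4: prefix='01' (no match yet)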